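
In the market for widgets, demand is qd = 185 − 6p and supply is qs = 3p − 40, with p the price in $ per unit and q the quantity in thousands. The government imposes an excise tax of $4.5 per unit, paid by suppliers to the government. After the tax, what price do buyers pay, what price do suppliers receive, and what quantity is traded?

Without the tax, 185 − 6p = 3p − 40 gives 9p = 225, so p* = $25 and q* = 35.
With the tax collected from suppliers, supply shifts: qs = 3(p − 4.5) − 40.
Solving gives q = 26 with buyers paying $26.5 and suppliers receiving $22 (the $4.5 wedge).

Buyers pay $26.5; suppliers receive $22; quantity = 26.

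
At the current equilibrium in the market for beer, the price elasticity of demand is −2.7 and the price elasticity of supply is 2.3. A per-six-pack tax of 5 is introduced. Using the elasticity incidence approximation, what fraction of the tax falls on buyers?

Buyers' share ≈ 0.46.

Incidence ratio: buyers' share ≈ εs / (εs + |εd|) = 2.3 / (2.3 + 2.7) = 0.46.
Supply is the less elastic side, so buyers bear the smaller share.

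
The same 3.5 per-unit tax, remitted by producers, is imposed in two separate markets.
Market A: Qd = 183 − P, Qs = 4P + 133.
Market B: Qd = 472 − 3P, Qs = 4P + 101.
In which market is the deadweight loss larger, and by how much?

Market B, by 5.6.

Market A: pre-tax P* = 10, Q* = 173; post-tax Q = 170.2; deadweight loss = 4.9.
Market B: pre-tax P* = 53, Q* = 313; post-tax Q = 307; deadweight loss = 10.5.
Difference: 4.9 vs 10.5 → market B is larger by 5.6.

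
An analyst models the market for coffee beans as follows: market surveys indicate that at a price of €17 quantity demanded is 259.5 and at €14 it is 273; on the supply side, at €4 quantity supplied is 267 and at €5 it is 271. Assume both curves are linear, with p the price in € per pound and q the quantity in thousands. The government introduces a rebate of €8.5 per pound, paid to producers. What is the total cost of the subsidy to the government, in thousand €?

Government outlay = €2626.5 thousand.

Demand slope: (273 − 259.5)/(14 − 17) = -4.5, so qd = 336 − 4.5p.
Supply slope: (271 − 267)/(5 − 4) = 4, so qs = 4p + 251.
Before the subsidy: set 336 − 4.5p = 4p + 251 → p* = €10, q* = 291.
With a per-unit subsidy paid to producers, each receives p + 8.5 per unit sold, so supply becomes qs = 4(p + 8.5) + 251.
Solving gives q = 309 with buyers paying €6 and producers receiving €14.5 (the €8.5 wedge).
Outlay = t · Q = 8.5 · 309 = €2626.5.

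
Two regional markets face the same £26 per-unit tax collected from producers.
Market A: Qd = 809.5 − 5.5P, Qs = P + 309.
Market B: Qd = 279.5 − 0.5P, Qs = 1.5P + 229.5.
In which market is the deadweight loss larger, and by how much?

Market A, by £159.25.

Market A: pre-tax P* = £77, Q* = 386; post-tax Q = 364; deadweight loss = £286.
Market B: pre-tax P* = £25, Q* = 267; post-tax Q = 257.25; deadweight loss = £126.75.
Difference: £286 vs £126.75 → market A is larger by £159.25.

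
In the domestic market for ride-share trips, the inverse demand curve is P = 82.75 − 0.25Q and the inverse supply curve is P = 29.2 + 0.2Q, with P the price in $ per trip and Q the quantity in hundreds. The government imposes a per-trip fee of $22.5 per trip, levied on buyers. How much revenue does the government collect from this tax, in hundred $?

Inverting to Q(P) form: Qd = 331 − 4P; Qs = 5P − 146.
Without the tax, 331 − 4P = 5P − 146 gives 9P = 477, so P* = $53 and Q* = 119.
With the tax collected from buyers, demand (in seller-price terms) shifts: Qd = 331 − 4(P + 22.5).
New equilibrium: buyers pay $65.5, sellers receive $43, Q = 69. (Wedge: Pb − Ps = 22.5.)
Revenue = t · Q = 22.5 · 69 = $1552.5.

Tax revenue = $1552.5 hundred.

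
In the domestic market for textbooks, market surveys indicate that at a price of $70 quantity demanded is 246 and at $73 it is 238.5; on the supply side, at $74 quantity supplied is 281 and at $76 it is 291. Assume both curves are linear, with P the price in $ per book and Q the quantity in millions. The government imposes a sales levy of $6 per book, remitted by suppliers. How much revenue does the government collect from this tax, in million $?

Demand slope: (238.5 − 246)/(73 − 70) = -2.5, so Qd = 421 − 2.5P.
Supply slope: (291 − 281)/(76 − 74) = 5, so Qs = 5P − 89.
Without the tax, 421 − 2.5P = 5P − 89 gives 7.5P = 510, so P* = $68 and Q* = 251.
With the tax collected from suppliers, supply shifts: Qs = 5(P − 6) − 89.
Solving gives Q = 241 with buyers paying $72 and suppliers receiving $66 (the $6 wedge).
Revenue = t · Q = 6 · 241 = $1446.

Tax revenue = $1446 million.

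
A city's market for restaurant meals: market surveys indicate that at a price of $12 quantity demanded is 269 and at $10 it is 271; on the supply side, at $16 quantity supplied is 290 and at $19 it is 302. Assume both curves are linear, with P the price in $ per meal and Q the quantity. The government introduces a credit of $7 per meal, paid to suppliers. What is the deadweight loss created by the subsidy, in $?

Demand slope: (271 − 269)/(10 − 12) = -1, so Qd = 281 − P.
Supply slope: (302 − 290)/(19 − 16) = 4, so Qs = 4P + 226.
Without the subsidy, 281 − P = 4P + 226 gives 5P = 55, so P* = $11 and Q* = 270.
With a per-unit subsidy paid to suppliers, each receives P + 7 per unit sold, so supply becomes Qs = 4(P + 7) + 226.
New equilibrium: consumers pay $5.4, suppliers receive $12.4, Q = 275.6. (Wedge: Pb − Ps = −7.)
Quantity rises by |ΔQ| = |270 − 275.6| = 5.6.
DWL = ½ · t · |ΔQ| = ½ · 7 · 5.6 = $19.6.

Deadweight loss = $19.6.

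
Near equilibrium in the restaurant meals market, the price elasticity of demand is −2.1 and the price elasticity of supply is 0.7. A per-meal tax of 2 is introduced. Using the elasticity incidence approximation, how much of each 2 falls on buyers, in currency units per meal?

Incidence ratio: buyers' share ≈ εs / (εs + |εd|) = 0.7 / (0.7 + 2.1) = 0.25.
So buyers bear ≈ 0.25 × 2 = 0.5; suppliers bear 1.5.

Buyers bear ≈ 0.5 per meal.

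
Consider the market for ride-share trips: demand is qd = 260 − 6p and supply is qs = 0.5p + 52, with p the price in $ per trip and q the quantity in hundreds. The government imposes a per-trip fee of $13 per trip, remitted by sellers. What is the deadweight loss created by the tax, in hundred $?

Without the tax, 260 − 6p = 0.5p + 52 gives 6.5p = 208, so p* = $32 and q* = 68.
With the tax collected from sellers, supply shifts: qs = 0.5(p − 13) + 52.
New equilibrium: consumers pay $33, sellers receive $20, q = 62. (Wedge: pb − ps = 13.)
Quantity falls by |ΔQ| = |68 − 62| = 6.
DWL = ½ · t · |ΔQ| = ½ · 13 · 6 = $39.

Deadweight loss = $39 hundred.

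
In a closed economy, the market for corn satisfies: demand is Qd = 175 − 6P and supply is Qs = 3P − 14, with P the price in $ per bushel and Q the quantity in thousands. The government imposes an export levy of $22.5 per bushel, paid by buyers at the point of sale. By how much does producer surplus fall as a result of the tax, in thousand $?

Producer surplus falls by $397.5 thousand.

Before the tax: set 175 − 6P = 3P − 14 → P* = $21, Q* = 49.
With the tax collected from buyers, demand (in seller-price terms) shifts: Qd = 175 − 6(P + 22.5).
New equilibrium: buyers pay $28.5, suppliers receive $6, Q = 4. (Wedge: Pb − Ps = 22.5.)
ΔPS is the trapezoid between Q = 4 and Q = 49 of height $15: ½ · (49 + 4) · 15 = $397.5.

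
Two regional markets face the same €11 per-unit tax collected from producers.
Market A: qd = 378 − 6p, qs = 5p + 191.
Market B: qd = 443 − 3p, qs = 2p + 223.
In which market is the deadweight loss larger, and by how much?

Market A, by €92.4.

Market A: pre-tax p* = €17, q* = 276; post-tax q = 246; deadweight loss = €165.
Market B: pre-tax p* = €44, q* = 311; post-tax q = 297.8; deadweight loss = €72.6.
Difference: €165 vs €72.6 → market A is larger by €92.4.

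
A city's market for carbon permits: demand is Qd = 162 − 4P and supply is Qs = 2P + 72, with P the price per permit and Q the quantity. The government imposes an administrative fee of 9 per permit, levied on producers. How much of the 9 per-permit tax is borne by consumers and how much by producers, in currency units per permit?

Without the tax, 162 − 4P = 2P + 72 gives 6P = 90, so P* = 15 and Q* = 102.
With the tax collected from producers, supply shifts: Qs = 2(P − 9) + 72.
Solving gives Q = 90 with consumers paying 18 and producers receiving 9 (the 9 wedge).
Burden on consumers: 3; on producers: 6. (They sum to 9.)

Consumers bear 3 per permit; producers bear 6 per permit.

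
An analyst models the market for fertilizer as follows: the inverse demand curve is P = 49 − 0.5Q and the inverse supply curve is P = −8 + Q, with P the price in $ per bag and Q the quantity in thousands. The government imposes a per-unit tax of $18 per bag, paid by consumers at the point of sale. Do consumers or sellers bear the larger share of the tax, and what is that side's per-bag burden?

Sellers bear the larger share: $12 per bag.

Inverting to Q(P) form: Qd = 98 − 2P; Qs = P + 8.
Before the tax: set 98 − 2P = P + 8 → P* = $30, Q* = 38.
With the tax collected from consumers, demand (in seller-price terms) shifts: Qd = 98 − 2(P + 18).
New equilibrium: consumers pay $36, sellers receive $18, Q = 26. (Wedge: Pb − Ps = 18.)
Per-bag burden: consumers $6, sellers $12.
Sellers take the larger share because supply is less price-elastic here (demand slope 2 vs supply slope 1).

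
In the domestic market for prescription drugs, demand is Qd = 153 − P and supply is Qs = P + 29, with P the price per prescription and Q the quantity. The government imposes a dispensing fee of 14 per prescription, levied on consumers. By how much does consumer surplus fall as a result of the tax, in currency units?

Consumer surplus falls by 612.5.

Before the tax: set 153 − P = P + 29 → P* = 62, Q* = 91.
With the tax collected from consumers, demand (in seller-price terms) shifts: Qd = 153 − (P + 14).
New equilibrium: consumers pay 69, producers receive 55, Q = 84. (Wedge: Pb − Ps = 14.)
ΔCS is the trapezoid between Q = 84 and Q = 91 of height 7: ½ · (91 + 84) · 7 = 612.5.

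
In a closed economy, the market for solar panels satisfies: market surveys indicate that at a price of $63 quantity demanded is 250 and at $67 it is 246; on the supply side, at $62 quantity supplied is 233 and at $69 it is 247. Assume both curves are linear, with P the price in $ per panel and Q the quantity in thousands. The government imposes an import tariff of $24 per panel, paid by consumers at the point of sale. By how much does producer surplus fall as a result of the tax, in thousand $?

Producer surplus falls by $1896 thousand.

Demand slope: (246 − 250)/(67 − 63) = -1, so Qd = 313 − P.
Supply slope: (247 − 233)/(69 − 62) = 2, so Qs = 2P + 109.
Before the tax: set 313 − P = 2P + 109 → P* = $68, Q* = 245.
With the tax collected from consumers, demand (in seller-price terms) shifts: Qd = 313 − (P + 24).
Solving gives Q = 229 with consumers paying $84 and producers receiving $60 (the $24 wedge).
ΔPS is the trapezoid between Q = 229 and Q = 245 of height $8: ½ · (245 + 229) · 8 = $1896.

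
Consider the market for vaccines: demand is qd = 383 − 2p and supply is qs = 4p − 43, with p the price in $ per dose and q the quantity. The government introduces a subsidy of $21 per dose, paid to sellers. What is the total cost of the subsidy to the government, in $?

Government outlay = $5649.

Before the subsidy: set 383 − 2p = 4p − 43 → p* = $71, q* = 241.
With a per-unit subsidy paid to sellers, each receives p + 21 per unit sold, so supply becomes qs = 4(p + 21) − 43.
Solving gives q = 269 with buyers paying $57 and sellers receiving $78 (the $21 wedge).
Outlay = t · Q = 21 · 269 = $5649.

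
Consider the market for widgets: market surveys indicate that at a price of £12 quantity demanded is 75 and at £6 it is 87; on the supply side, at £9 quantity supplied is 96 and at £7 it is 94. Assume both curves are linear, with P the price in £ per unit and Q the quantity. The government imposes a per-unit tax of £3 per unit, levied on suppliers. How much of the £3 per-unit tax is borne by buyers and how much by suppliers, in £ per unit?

Buyers bear £1 per unit; suppliers bear £2 per unit.

Demand slope: (87 − 75)/(6 − 12) = -2, so Qd = 99 − 2P.
Supply slope: (94 − 96)/(7 − 9) = 1, so Qs = P + 87.
Without the tax, 99 − 2P = P + 87 gives 3P = 12, so P* = £4 and Q* = 91.
With the tax collected from suppliers, supply shifts: Qs = (P − 3) + 87.
Solving gives Q = 89 with buyers paying £5 and suppliers receiving £2 (the £3 wedge).
Burden on buyers: £1; on suppliers: £2. (They sum to £3.)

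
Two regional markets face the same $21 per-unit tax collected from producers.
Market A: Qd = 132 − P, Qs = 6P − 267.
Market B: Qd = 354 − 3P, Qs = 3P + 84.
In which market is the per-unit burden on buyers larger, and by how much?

Market A: pre-tax P* = $57, Q* = 75; post-tax Q = 57; per-unit burden on buyers = $18.
Market B: pre-tax P* = $45, Q* = 219; post-tax Q = 187.5; per-unit burden on buyers = $10.5.
Difference: $18 vs $10.5 → market A is larger by $7.5.

Market A, by $7.5.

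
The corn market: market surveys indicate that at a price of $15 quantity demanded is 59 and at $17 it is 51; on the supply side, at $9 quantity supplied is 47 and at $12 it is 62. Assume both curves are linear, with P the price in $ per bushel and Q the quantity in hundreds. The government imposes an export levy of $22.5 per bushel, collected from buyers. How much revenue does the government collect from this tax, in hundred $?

Demand slope: (51 − 59)/(17 − 15) = -4, so Qd = 119 − 4P.
Supply slope: (62 − 47)/(12 − 9) = 5, so Qs = 5P + 2.
Without the tax, 119 − 4P = 5P + 2 gives 9P = 117, so P* = $13 and Q* = 67.
With the tax collected from buyers, demand (in seller-price terms) shifts: Qd = 119 − 4(P + 22.5).
Solving gives Q = 17 with buyers paying $25.5 and sellers receiving $3 (the $22.5 wedge).
Revenue = t · Q = 22.5 · 17 = $382.5.

Tax revenue = $382.5 hundred.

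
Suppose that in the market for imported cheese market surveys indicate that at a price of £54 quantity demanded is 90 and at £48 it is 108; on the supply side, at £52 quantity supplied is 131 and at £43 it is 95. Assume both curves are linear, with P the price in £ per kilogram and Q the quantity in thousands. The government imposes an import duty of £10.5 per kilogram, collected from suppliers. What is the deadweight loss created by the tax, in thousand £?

Demand slope: (108 − 90)/(48 − 54) = -3, so Qd = 252 − 3P.
Supply slope: (95 − 131)/(43 − 52) = 4, so Qs = 4P − 77.
Before the tax: set 252 − 3P = 4P − 77 → P* = £47, Q* = 111.
With the tax collected from suppliers, supply shifts: Qs = 4(P − 10.5) − 77.
New equilibrium: buyers pay £53, suppliers receive £42.5, Q = 93. (Wedge: Pb − Ps = 10.5.)
Quantity falls by |ΔQ| = |111 − 93| = 18.
DWL = ½ · t · |ΔQ| = ½ · 10.5 · 18 = £94.5.

Deadweight loss = £94.5 thousand.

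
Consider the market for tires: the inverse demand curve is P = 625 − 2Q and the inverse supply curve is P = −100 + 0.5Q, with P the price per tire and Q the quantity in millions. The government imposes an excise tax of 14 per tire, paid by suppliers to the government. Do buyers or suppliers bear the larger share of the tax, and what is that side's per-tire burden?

Rewrite in direct form: Qd = 312.5 − 0.5P and Qs = 2P + 200.
Without the tax, 312.5 − 0.5P = 2P + 200 gives 2.5P = 112.5, so P* = 45 and Q* = 290.
With the tax collected from suppliers, supply shifts: Qs = 2(P − 14) + 200.
Solving gives Q = 284.4 with buyers paying 56.2 and suppliers receiving 42.2 (the 14 wedge).
Per-tire burden: buyers 11.2, suppliers 2.8.
Buyers take the larger share because demand is less price-elastic here (demand slope 0.5 vs supply slope 2).

Buyers bear the larger share: 11.2 per tire.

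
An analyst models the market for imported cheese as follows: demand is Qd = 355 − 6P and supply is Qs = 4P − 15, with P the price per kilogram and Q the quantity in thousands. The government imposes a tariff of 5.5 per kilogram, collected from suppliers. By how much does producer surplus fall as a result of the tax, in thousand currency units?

Without the tax, 355 − 6P = 4P − 15 gives 10P = 370, so P* = 37 and Q* = 133.
With the tax collected from suppliers, supply shifts: Qs = 4(P − 5.5) − 15.
Solving gives Q = 119.8 with consumers paying 39.2 and suppliers receiving 33.7 (the 5.5 wedge).
ΔPS is the trapezoid between Q = 119.8 and Q = 133 of height 3.3: ½ · (133 + 119.8) · 3.3 = 417.12.

Producer surplus falls by 417.12 thousand.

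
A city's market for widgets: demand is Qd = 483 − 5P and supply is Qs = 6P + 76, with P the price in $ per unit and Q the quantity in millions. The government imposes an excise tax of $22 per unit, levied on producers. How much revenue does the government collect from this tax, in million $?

Without the tax, 483 − 5P = 6P + 76 gives 11P = 407, so P* = $37 and Q* = 298.
With the tax collected from producers, supply shifts: Qs = 6(P − 22) + 76.
Solving gives Q = 238 with consumers paying $49 and producers receiving $27 (the $22 wedge).
Revenue = t · Q = 22 · 238 = $5236.

Tax revenue = $5236 million.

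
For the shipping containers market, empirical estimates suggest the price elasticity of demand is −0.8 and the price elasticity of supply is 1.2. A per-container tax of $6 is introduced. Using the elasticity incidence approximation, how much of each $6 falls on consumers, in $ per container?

Consumers bear ≈ $3.6 per container.

Incidence ratio: consumers' share ≈ εs / (εs + |εd|) = 1.2 / (1.2 + 0.8) = 0.6.
So consumers bear ≈ 0.6 × $6 = $3.6; producers bear $2.4.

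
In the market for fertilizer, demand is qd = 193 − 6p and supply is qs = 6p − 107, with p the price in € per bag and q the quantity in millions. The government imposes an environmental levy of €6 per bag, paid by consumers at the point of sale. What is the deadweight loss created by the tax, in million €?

Deadweight loss = €54 million.

Without the tax, 193 − 6p = 6p − 107 gives 12p = 300, so p* = €25 and q* = 43.
With the tax collected from consumers, demand (in seller-price terms) shifts: qd = 193 − 6(p + 6).
Solving gives q = 25 with consumers paying €28 and suppliers receiving €22 (the €6 wedge).
Quantity falls by |ΔQ| = |43 − 25| = 18.
DWL = ½ · t · |ΔQ| = ½ · 6 · 18 = €54.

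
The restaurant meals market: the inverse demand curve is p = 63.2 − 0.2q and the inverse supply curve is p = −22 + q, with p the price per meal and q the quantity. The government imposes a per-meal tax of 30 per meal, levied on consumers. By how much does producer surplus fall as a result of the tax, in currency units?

Rewrite in direct form: qd = 316 − 5p and qs = p + 22.
Before the tax: set 316 − 5p = p + 22 → p* = 49, q* = 71.
With the tax collected from consumers, demand (in seller-price terms) shifts: qd = 316 − 5(p + 30).
Solving gives q = 46 with consumers paying 54 and suppliers receiving 24 (the 30 wedge).
ΔPS is the trapezoid between Q = 46 and Q = 71 of height 25: ½ · (71 + 46) · 25 = 1462.5.

Producer surplus falls by 1462.5.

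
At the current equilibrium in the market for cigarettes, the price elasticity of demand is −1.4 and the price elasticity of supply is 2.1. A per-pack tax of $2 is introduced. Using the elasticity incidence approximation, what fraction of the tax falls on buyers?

Incidence ratio: buyers' share ≈ εs / (εs + |εd|) = 2.1 / (2.1 + 1.4) = 0.6.
Supply is the more elastic side, so buyers bear the larger share.

Buyers' share ≈ 0.6.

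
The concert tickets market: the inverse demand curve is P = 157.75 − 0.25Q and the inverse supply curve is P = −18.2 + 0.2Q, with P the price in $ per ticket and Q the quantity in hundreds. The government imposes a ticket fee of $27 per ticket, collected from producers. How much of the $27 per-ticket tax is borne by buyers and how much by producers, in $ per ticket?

Buyers bear $15 per ticket; producers bear $12 per ticket.

Inverting to Q(P) form: Qd = 631 − 4P; Qs = 5P + 91.
Before the tax: set 631 − 4P = 5P + 91 → P* = $60, Q* = 391.
With the tax collected from producers, supply shifts: Qs = 5(P − 27) + 91.
New equilibrium: buyers pay $75, producers receive $48, Q = 331. (Wedge: Pb − Ps = 27.)
Burden on buyers: $15; on producers: $12. (They sum to $27.)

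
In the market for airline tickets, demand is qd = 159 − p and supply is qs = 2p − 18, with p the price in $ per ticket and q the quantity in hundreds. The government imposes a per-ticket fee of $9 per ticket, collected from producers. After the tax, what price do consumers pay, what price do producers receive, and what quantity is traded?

Before the tax: set 159 − p = 2p − 18 → p* = $59, q* = 100.
With the tax collected from producers, supply shifts: qs = 2(p − 9) − 18.
New equilibrium: consumers pay $65, producers receive $56, q = 94. (Wedge: pb − ps = 9.)
The less price-elastic side of the market bears the larger share of a per-unit tax.

Consumers pay $65; producers receive $56; quantity = 94.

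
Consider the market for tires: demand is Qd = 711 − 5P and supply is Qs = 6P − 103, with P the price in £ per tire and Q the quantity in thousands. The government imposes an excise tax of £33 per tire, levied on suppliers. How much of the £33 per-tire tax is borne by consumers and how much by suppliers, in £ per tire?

Consumers bear £18 per tire; suppliers bear £15 per tire.

Without the tax, 711 − 5P = 6P − 103 gives 11P = 814, so P* = £74 and Q* = 341.
With the tax collected from suppliers, supply shifts: Qs = 6(P − 33) − 103.
Solving gives Q = 251 with consumers paying £92 and suppliers receiving £59 (the £33 wedge).
Burden on consumers: £18; on suppliers: £15. (They sum to £33.)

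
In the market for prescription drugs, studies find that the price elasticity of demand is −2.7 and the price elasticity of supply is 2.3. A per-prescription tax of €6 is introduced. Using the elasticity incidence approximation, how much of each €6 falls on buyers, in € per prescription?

Incidence ratio: buyers' share ≈ εs / (εs + |εd|) = 2.3 / (2.3 + 2.7) = 0.46.
So buyers bear ≈ 0.46 × €6 = €2.76; producers bear €3.24.

Buyers bear ≈ €2.76 per prescription.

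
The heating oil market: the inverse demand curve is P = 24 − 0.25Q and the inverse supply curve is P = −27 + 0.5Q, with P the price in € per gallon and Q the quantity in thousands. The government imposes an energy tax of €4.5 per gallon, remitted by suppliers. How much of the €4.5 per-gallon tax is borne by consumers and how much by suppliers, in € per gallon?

Consumers bear €1.5 per gallon; suppliers bear €3 per gallon.

Rewrite in direct form: Qd = 96 − 4P and Qs = 2P + 54.
Without the tax, 96 − 4P = 2P + 54 gives 6P = 42, so P* = €7 and Q* = 68.
With the tax collected from suppliers, supply shifts: Qs = 2(P − 4.5) + 54.
Solving gives Q = 62 with consumers paying €8.5 and suppliers receiving €4 (the €4.5 wedge).
Burden on consumers: €1.5; on suppliers: €3. (They sum to €4.5.)
The less price-elastic side of the market bears the larger share of a per-unit tax.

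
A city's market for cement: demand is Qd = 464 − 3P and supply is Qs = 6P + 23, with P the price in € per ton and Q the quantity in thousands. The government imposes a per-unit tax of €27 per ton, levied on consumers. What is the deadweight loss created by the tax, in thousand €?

Deadweight loss = €729 thousand.

Without the tax, 464 − 3P = 6P + 23 gives 9P = 441, so P* = €49 and Q* = 317.
With the tax collected from consumers, demand (in seller-price terms) shifts: Qd = 464 − 3(P + 27).
Solving gives Q = 263 with consumers paying €67 and producers receiving €40 (the €27 wedge).
Quantity falls by |ΔQ| = |317 − 263| = 54.
DWL = ½ · t · |ΔQ| = ½ · 27 · 54 = €729.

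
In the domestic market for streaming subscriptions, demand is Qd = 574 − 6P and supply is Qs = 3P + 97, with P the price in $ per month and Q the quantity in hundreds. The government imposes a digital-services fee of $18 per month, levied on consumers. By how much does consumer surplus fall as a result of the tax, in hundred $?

Before the tax: set 574 − 6P = 3P + 97 → P* = $53, Q* = 256.
With the tax collected from consumers, demand (in seller-price terms) shifts: Qd = 574 − 6(P + 18).
Solving gives Q = 220 with consumers paying $59 and sellers receiving $41 (the $18 wedge).
ΔCS is the trapezoid between Q = 220 and Q = 256 of height $6: ½ · (256 + 220) · 6 = $1428.

Consumer surplus falls by $1428 hundred.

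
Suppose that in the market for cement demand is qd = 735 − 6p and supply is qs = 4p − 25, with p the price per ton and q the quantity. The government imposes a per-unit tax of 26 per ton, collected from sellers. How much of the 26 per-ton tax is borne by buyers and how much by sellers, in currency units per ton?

Before the tax: set 735 − 6p = 4p − 25 → p* = 76, q* = 279.
With the tax collected from sellers, supply shifts: qs = 4(p − 26) − 25.
New equilibrium: buyers pay 86.4, sellers receive 60.4, q = 216.6. (Wedge: pb − ps = 26.)
Burden on buyers: 10.4; on sellers: 15.6. (They sum to 26.)

Buyers bear 10.4 per ton; sellers bear 15.6 per ton.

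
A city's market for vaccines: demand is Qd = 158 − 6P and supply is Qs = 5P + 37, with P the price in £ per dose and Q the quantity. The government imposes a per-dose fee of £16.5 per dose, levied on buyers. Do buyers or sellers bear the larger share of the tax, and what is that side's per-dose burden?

Before the tax: set 158 − 6P = 5P + 37 → P* = £11, Q* = 92.
With the tax collected from buyers, demand (in seller-price terms) shifts: Qd = 158 − 6(P + 16.5).
New equilibrium: buyers pay £18.5, sellers receive £2, Q = 47. (Wedge: Pb − Ps = 16.5.)
Per-dose burden: buyers £7.5, sellers £9.
Sellers take the larger share because supply is less price-elastic here (demand slope 6 vs supply slope 5).
The less price-elastic side of the market bears the larger share of a per-unit tax.

Sellers bear the larger share: £9 per dose.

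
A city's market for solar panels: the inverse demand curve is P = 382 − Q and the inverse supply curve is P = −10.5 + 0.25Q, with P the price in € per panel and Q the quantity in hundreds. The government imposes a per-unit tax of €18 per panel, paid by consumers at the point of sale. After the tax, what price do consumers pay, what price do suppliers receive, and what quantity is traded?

Consumers pay €82.4; suppliers receive €64.4; quantity = 299.6.

Rewrite in direct form: Qd = 382 − P and Qs = 4P + 42.
Without the tax, 382 − P = 4P + 42 gives 5P = 340, so P* = €68 and Q* = 314.
With the tax collected from consumers, demand (in seller-price terms) shifts: Qd = 382 − (P + 18).
New equilibrium: consumers pay €82.4, suppliers receive €64.4, Q = 299.6. (Wedge: Pb − Ps = 18.)
The less price-elastic side of the market bears the larger share of a per-unit tax.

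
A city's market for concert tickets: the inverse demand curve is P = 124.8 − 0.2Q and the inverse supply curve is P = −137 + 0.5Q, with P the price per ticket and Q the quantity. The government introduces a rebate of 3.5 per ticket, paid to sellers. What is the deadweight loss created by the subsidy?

Deadweight loss = 8.75.

Rewrite in direct form: Qd = 624 − 5P and Qs = 2P + 274.
Without the subsidy, 624 − 5P = 2P + 274 gives 7P = 350, so P* = 50 and Q* = 374.
With a per-unit subsidy paid to sellers, each receives P + 3.5 per unit sold, so supply becomes Qs = 2(P + 3.5) + 274.
Solving gives Q = 379 with consumers paying 49 and sellers receiving 52.5 (the 3.5 wedge).
Quantity rises by |ΔQ| = |374 − 379| = 5.
DWL = ½ · t · |ΔQ| = ½ · 3.5 · 5 = 8.75.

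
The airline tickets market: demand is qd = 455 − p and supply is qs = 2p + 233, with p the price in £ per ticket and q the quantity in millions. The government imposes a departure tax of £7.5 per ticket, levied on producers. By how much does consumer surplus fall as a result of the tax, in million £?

Without the tax, 455 − p = 2p + 233 gives 3p = 222, so p* = £74 and q* = 381.
With the tax collected from producers, supply shifts: qs = 2(p − 7.5) + 233.
Solving gives q = 376 with buyers paying £79 and producers receiving £71.5 (the £7.5 wedge).
ΔCS is the trapezoid between Q = 376 and Q = 381 of height £5: ½ · (381 + 376) · 5 = £1892.5.

Consumer surplus falls by £1892.5 million.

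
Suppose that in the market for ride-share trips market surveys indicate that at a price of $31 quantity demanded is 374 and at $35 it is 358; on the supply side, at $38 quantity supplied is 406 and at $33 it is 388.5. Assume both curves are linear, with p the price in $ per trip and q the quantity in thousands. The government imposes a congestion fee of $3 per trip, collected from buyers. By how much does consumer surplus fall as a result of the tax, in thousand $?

Demand slope: (358 − 374)/(35 − 31) = -4, so qd = 498 − 4p.
Supply slope: (388.5 − 406)/(33 − 38) = 3.5, so qs = 3.5p + 273.
Without the tax, 498 − 4p = 3.5p + 273 gives 7.5p = 225, so p* = $30 and q* = 378.
With the tax collected from buyers, demand (in seller-price terms) shifts: qd = 498 − 4(p + 3).
New equilibrium: buyers pay $31.4, sellers receive $28.4, q = 372.4. (Wedge: pb − ps = 3.)
ΔCS is the trapezoid between Q = 372.4 and Q = 378 of height $1.4: ½ · (378 + 372.4) · 1.4 = $525.28.

Consumer surplus falls by $525.28 thousand.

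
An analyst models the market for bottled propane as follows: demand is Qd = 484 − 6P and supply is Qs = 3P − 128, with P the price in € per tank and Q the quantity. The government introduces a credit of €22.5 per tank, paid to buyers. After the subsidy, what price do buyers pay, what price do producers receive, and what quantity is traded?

Before the subsidy: set 484 − 6P = 3P − 128 → P* = €68, Q* = 76.
With a per-unit subsidy paid to buyers, each effectively pays P − 22.5, so demand becomes Qd = 484 − 6(P − 22.5).
Solving gives Q = 121 with buyers paying €60.5 and producers receiving €83 (the €22.5 wedge).

Buyers pay €60.5; producers receive €83; quantity = 121.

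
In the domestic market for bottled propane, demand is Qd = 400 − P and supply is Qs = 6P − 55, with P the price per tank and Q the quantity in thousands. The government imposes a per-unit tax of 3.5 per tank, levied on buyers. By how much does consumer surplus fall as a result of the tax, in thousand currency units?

Consumer surplus falls by 1000.5 thousand.

Without the tax, 400 − P = 6P − 55 gives 7P = 455, so P* = 65 and Q* = 335.
With the tax collected from buyers, demand (in seller-price terms) shifts: Qd = 400 − (P + 3.5).
New equilibrium: buyers pay 68, suppliers receive 64.5, Q = 332. (Wedge: Pb − Ps = 3.5.)
ΔCS is the trapezoid between Q = 332 and Q = 335 of height 3: ½ · (335 + 332) · 3 = 1000.5.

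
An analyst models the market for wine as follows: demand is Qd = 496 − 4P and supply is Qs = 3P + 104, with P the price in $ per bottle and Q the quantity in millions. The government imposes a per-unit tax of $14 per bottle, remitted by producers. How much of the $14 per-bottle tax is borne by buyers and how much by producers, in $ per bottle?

Buyers bear $6 per bottle; producers bear $8 per bottle.

Without the tax, 496 − 4P = 3P + 104 gives 7P = 392, so P* = $56 and Q* = 272.
With the tax collected from producers, supply shifts: Qs = 3(P − 14) + 104.
Solving gives Q = 248 with buyers paying $62 and producers receiving $48 (the $14 wedge).
Burden on buyers: $6; on producers: $8. (They sum to $14.)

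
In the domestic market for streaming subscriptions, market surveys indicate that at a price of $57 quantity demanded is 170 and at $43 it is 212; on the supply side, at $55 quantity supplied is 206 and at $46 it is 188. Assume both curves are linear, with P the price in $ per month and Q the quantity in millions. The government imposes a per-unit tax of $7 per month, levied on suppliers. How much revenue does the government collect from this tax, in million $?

Demand slope: (212 − 170)/(43 − 57) = -3, so Qd = 341 − 3P.
Supply slope: (188 − 206)/(46 − 55) = 2, so Qs = 2P + 96.
Without the tax, 341 − 3P = 2P + 96 gives 5P = 245, so P* = $49 and Q* = 194.
With the tax collected from suppliers, supply shifts: Qs = 2(P − 7) + 96.
New equilibrium: consumers pay $51.8, suppliers receive $44.8, Q = 185.6. (Wedge: Pb − Ps = 7.)
Revenue = t · Q = 7 · 185.6 = $1299.2.

Tax revenue = $1299.2 million.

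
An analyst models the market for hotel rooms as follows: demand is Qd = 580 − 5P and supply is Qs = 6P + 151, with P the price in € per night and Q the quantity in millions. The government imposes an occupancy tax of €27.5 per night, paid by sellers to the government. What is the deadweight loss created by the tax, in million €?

Deadweight loss = €1031.25 million.

Without the tax, 580 − 5P = 6P + 151 gives 11P = 429, so P* = €39 and Q* = 385.
With the tax collected from sellers, supply shifts: Qs = 6(P − 27.5) + 151.
Solving gives Q = 310 with consumers paying €54 and sellers receiving €26.5 (the €27.5 wedge).
Quantity falls by |ΔQ| = |385 − 310| = 75.
DWL = ½ · t · |ΔQ| = ½ · 27.5 · 75 = €1031.25.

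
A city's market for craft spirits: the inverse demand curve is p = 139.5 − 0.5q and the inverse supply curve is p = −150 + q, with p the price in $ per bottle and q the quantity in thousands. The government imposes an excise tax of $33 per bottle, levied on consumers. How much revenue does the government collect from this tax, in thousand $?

Rewrite in direct form: qd = 279 − 2p and qs = p + 150.
Before the tax: set 279 − 2p = p + 150 → p* = $43, q* = 193.
With the tax collected from consumers, demand (in seller-price terms) shifts: qd = 279 − 2(p + 33).
Solving gives q = 171 with consumers paying $54 and producers receiving $21 (the $33 wedge).
Revenue = t · Q = 33 · 171 = $5643.

Tax revenue = $5643 thousand.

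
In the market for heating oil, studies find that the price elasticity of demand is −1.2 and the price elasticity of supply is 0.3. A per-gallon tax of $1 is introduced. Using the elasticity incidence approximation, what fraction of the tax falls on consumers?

Consumers' share ≈ 0.2.

Incidence ratio: consumers' share ≈ εs / (εs + |εd|) = 0.3 / (0.3 + 1.2) = 0.2.
Supply is the less elastic side, so consumers bear the smaller share.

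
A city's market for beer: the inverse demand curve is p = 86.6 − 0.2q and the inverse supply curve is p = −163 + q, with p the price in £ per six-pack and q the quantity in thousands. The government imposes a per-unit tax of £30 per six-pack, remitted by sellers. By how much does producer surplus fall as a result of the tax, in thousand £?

Producer surplus falls by £4887.5 thousand.

Rewrite in direct form: qd = 433 − 5p and qs = p + 163.
Without the tax, 433 − 5p = p + 163 gives 6p = 270, so p* = £45 and q* = 208.
With the tax collected from sellers, supply shifts: qs = (p − 30) + 163.
New equilibrium: buyers pay £50, sellers receive £20, q = 183. (Wedge: pb − ps = 30.)
ΔPS is the trapezoid between Q = 183 and Q = 208 of height £25: ½ · (208 + 183) · 25 = £4887.5.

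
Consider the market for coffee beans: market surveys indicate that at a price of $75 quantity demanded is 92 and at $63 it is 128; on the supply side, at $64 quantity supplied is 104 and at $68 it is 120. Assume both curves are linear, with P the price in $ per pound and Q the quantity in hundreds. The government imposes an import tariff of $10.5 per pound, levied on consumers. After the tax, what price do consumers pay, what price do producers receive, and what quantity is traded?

Consumers pay $73; producers receive $62.5; quantity = 98.

Demand slope: (128 − 92)/(63 − 75) = -3, so Qd = 317 − 3P.
Supply slope: (120 − 104)/(68 − 64) = 4, so Qs = 4P − 152.
Before the tax: set 317 − 3P = 4P − 152 → P* = $67, Q* = 116.
With the tax collected from consumers, demand (in seller-price terms) shifts: Qd = 317 − 3(P + 10.5).
Solving gives Q = 98 with consumers paying $73 and producers receiving $62.5 (the $10.5 wedge).
The less price-elastic side of the market bears the larger share of a per-unit tax.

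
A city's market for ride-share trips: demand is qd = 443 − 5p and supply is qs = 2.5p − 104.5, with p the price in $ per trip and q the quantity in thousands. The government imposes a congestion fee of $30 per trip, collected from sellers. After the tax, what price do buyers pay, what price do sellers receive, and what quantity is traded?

Buyers pay $83; sellers receive $53; quantity = 28.

Without the tax, 443 − 5p = 2.5p − 104.5 gives 7.5p = 547.5, so p* = $73 and q* = 78.
With the tax collected from sellers, supply shifts: qs = 2.5(p − 30) − 104.5.
Solving gives q = 28 with buyers paying $83 and sellers receiving $53 (the $30 wedge).
The less price-elastic side of the market bears the larger share of a per-unit tax.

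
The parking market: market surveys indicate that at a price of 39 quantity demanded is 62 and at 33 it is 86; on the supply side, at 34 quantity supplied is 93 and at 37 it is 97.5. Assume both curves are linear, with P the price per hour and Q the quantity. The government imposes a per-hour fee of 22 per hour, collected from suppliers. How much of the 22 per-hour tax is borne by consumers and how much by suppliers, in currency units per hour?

Consumers bear 6 per hour; suppliers bear 16 per hour.

Demand slope: (86 − 62)/(33 − 39) = -4, so Qd = 218 − 4P.
Supply slope: (97.5 − 93)/(37 − 34) = 1.5, so Qs = 1.5P + 42.
Without the tax, 218 − 4P = 1.5P + 42 gives 5.5P = 176, so P* = 32 and Q* = 90.
With the tax collected from suppliers, supply shifts: Qs = 1.5(P − 22) + 42.
New equilibrium: consumers pay 38, suppliers receive 16, Q = 66. (Wedge: Pb − Ps = 22.)
Burden on consumers: 6; on suppliers: 16. (They sum to 22.)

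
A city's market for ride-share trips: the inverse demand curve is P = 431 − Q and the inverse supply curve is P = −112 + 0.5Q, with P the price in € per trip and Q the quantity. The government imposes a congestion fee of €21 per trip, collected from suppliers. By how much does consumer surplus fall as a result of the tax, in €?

Inverting to Q(P) form: Qd = 431 − P; Qs = 2P + 224.
Without the tax, 431 − P = 2P + 224 gives 3P = 207, so P* = €69 and Q* = 362.
With the tax collected from suppliers, supply shifts: Qs = 2(P − 21) + 224.
New equilibrium: consumers pay €83, suppliers receive €62, Q = 348. (Wedge: Pb − Ps = 21.)
ΔCS is the trapezoid between Q = 348 and Q = 362 of height €14: ½ · (362 + 348) · 14 = €4970.

Consumer surplus falls by €4970.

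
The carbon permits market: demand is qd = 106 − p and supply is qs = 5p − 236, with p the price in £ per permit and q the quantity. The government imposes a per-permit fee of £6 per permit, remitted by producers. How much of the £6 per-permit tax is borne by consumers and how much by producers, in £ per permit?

Before the tax: set 106 − p = 5p − 236 → p* = £57, q* = 49.
With the tax collected from producers, supply shifts: qs = 5(p − 6) − 236.
Solving gives q = 44 with consumers paying £62 and producers receiving £56 (the £6 wedge).
Burden on consumers: £5; on producers: £1. (They sum to £6.)

Consumers bear £5 per permit; producers bear £1 per permit.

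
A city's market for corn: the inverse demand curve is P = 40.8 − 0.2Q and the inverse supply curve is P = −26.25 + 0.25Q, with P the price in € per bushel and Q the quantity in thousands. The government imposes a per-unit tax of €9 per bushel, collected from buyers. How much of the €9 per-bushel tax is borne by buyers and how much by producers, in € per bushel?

Buyers bear €4 per bushel; producers bear €5 per bushel.

Rewrite in direct form: Qd = 204 − 5P and Qs = 4P + 105.
Without the tax, 204 − 5P = 4P + 105 gives 9P = 99, so P* = €11 and Q* = 149.
With the tax collected from buyers, demand (in seller-price terms) shifts: Qd = 204 − 5(P + 9).
New equilibrium: buyers pay €15, producers receive €6, Q = 129. (Wedge: Pb − Ps = 9.)
Burden on buyers: €4; on producers: €5. (They sum to €9.)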